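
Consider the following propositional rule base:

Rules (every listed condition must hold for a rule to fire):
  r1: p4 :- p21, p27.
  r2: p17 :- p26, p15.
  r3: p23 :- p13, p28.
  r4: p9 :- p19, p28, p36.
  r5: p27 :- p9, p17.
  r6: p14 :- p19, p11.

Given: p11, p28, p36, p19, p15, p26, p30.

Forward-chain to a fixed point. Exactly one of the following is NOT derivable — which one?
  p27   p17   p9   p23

Round 1: r2 [p17 :- p26, p15.]; r4 [p9 :- p19, p28, p36.]; r6 [p14 :- p19, p11.]. New: p17, p9, p14.
Round 2: r5 [p27 :- p9, p17.]. New: p27.
Derived: p9 (round 1), p17 (round 1), p27 (round 2). p23 never appears in any round.

p23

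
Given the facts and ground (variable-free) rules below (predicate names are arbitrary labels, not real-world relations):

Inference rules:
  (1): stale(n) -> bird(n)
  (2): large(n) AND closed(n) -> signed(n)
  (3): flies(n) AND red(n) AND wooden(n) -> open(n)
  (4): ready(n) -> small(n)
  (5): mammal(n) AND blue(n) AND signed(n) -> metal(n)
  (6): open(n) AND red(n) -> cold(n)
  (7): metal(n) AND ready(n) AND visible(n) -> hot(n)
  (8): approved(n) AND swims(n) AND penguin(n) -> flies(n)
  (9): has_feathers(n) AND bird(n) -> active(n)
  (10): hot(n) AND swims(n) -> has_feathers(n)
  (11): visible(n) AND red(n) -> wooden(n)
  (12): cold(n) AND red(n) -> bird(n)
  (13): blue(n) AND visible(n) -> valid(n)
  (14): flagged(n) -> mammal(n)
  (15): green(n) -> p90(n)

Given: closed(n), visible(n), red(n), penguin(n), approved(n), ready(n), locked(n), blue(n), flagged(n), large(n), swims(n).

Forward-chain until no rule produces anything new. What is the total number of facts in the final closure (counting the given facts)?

Round 1: (2) [large(n) AND closed(n) -> signed(n)]; (4) [ready(n) -> small(n)]; (8) [approved(n) AND swims(n) AND penguin(n) -> flies(n)]; (11) [visible(n) AND red(n) -> wooden(n)]; (13) [blue(n) AND visible(n) -> valid(n)]; (14) [flagged(n) -> mammal(n)]. New: signed(n), small(n), flies(n), wooden(n), valid(n), mammal(n).
Round 2: (3) [flies(n) AND red(n) AND wooden(n) -> open(n)]; (5) [mammal(n) AND blue(n) AND signed(n) -> metal(n)]. New: open(n), metal(n).
Round 3: (6) [open(n) AND red(n) -> cold(n)]; (7) [metal(n) AND ready(n) AND visible(n) -> hot(n)]. New: cold(n), hot(n).
Round 4: (10) [hot(n) AND swims(n) -> has_feathers(n)]; (12) [cold(n) AND red(n) -> bird(n)]. New: has_feathers(n), bird(n).
Round 5: (9) [has_feathers(n) AND bird(n) -> active(n)]. New: active(n).
Closure: {active(n), approved(n), bird(n), blue(n), closed(n), cold(n), flagged(n), flies(n), has_feathers(n), hot(n), large(n), locked(n), mammal(n), metal(n), open(n), penguin(n), ready(n), red(n), signed(n), small(n), swims(n), valid(n), visible(n), wooden(n)} — 24 facts.

24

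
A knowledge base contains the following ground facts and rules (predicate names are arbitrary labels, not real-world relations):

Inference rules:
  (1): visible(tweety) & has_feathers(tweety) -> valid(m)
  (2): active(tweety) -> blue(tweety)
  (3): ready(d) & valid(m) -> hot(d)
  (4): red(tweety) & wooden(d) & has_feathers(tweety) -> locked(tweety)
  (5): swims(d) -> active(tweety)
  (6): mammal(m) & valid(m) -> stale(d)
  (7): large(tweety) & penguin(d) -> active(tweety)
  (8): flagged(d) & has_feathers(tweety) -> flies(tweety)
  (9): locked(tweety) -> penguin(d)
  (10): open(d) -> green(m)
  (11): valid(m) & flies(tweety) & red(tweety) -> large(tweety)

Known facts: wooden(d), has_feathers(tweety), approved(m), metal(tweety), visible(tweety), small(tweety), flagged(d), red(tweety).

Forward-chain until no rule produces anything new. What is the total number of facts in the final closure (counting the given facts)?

[1] (1) [visible(tweety) & has_feathers(tweety) -> valid(m)]; (4) [red(tweety) & wooden(d) & has_feathers(tweety) -> locked(tweety)]; (8) [flagged(d) & has_feathers(tweety) -> flies(tweety)]. ⇒ new: valid(m), locked(tweety), flies(tweety).
[2] (9) [locked(tweety) -> penguin(d)]; (11) [valid(m) & flies(tweety) & red(tweety) -> large(tweety)]. ⇒ new: penguin(d), large(tweety).
[3] (7) [large(tweety) & penguin(d) -> active(tweety)]. ⇒ new: active(tweety).
[4] (2) [active(tweety) -> blue(tweety)]. ⇒ new: blue(tweety).
Closure: {active(tweety), approved(m), blue(tweety), flagged(d), flies(tweety), has_feathers(tweety), large(tweety), locked(tweety), metal(tweety), penguin(d), red(tweety), small(tweety), valid(m), visible(tweety), wooden(d)} — 15 facts.

15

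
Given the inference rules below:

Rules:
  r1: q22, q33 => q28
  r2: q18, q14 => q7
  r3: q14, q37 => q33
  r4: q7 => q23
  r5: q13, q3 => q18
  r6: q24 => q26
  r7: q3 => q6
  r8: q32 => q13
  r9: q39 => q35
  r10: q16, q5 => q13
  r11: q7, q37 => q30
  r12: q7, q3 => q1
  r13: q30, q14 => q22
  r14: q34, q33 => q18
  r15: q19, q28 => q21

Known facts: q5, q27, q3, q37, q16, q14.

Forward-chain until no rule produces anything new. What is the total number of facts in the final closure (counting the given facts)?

Round 1 fires r3, r7, r10, giving q33, q6, q13.
Round 2 fires r5, giving q18.
Round 3 fires r2, giving q7.
Round 4 fires r4, r11, r12, giving q23, q30, q1.
Round 5 fires r13, giving q22.
Round 6 fires r1, giving q28.
Closure: {q1, q13, q14, q16, q18, q22, q23, q27, q28, q3, q30, q33, q37, q5, q6, q7} — 16 facts.

16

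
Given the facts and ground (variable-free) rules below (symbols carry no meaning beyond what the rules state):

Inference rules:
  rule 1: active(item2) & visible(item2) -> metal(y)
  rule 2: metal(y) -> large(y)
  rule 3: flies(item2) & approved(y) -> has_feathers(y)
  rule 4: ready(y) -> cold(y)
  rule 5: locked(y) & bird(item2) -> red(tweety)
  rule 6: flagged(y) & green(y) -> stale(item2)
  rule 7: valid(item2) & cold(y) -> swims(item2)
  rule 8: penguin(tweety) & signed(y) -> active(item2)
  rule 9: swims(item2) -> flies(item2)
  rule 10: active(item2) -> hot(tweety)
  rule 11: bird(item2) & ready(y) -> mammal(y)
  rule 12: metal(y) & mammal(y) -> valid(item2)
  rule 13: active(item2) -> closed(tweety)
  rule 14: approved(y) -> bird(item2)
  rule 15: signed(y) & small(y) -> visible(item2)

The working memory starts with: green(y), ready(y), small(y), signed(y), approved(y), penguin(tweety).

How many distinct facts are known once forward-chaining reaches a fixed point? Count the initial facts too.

19

Round 1: rule 4 [ready(y) -> cold(y)]; rule 8 [penguin(tweety) & signed(y) -> active(item2)]; rule 14 [approved(y) -> bird(item2)]; rule 15 [signed(y) & small(y) -> visible(item2)]. New: cold(y), active(item2), bird(item2), visible(item2).
Round 2: rule 1 [active(item2) & visible(item2) -> metal(y)]; rule 10 [active(item2) -> hot(tweety)]; rule 11 [bird(item2) & ready(y) -> mammal(y)]; rule 13 [active(item2) -> closed(tweety)]. New: metal(y), hot(tweety), mammal(y), closed(tweety).
Round 3: rule 2 [metal(y) -> large(y)]; rule 12 [metal(y) & mammal(y) -> valid(item2)]. New: large(y), valid(item2).
Round 4: rule 7 [valid(item2) & cold(y) -> swims(item2)]. New: swims(item2).
Round 5: rule 9 [swims(item2) -> flies(item2)]. New: flies(item2).
Round 6: rule 3 [flies(item2) & approved(y) -> has_feathers(y)]. New: has_feathers(y).
Closure: {active(item2), approved(y), bird(item2), closed(tweety), cold(y), flies(item2), green(y), has_feathers(y), hot(tweety), large(y), mammal(y), metal(y), penguin(tweety), ready(y), signed(y), small(y), swims(item2), valid(item2), visible(item2)} — 19 facts.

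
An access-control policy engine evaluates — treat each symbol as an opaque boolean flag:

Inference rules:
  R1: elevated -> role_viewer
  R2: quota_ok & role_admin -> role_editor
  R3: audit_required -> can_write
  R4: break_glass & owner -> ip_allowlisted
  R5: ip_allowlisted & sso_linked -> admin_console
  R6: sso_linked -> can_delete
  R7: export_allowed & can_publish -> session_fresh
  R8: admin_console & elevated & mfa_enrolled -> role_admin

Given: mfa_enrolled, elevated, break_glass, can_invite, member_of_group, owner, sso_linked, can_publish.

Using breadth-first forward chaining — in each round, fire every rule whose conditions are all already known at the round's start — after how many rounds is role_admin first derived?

Round 1: R1 [elevated -> role_viewer]; R4 [break_glass & owner -> ip_allowlisted]; R6 [sso_linked -> can_delete]. New: role_viewer, ip_allowlisted, can_delete.
Round 2: R5 [ip_allowlisted & sso_linked -> admin_console]. New: admin_console.
Round 3: R8 [admin_console & elevated & mfa_enrolled -> role_admin]. New: role_admin.
role_admin first appears in round 3.

3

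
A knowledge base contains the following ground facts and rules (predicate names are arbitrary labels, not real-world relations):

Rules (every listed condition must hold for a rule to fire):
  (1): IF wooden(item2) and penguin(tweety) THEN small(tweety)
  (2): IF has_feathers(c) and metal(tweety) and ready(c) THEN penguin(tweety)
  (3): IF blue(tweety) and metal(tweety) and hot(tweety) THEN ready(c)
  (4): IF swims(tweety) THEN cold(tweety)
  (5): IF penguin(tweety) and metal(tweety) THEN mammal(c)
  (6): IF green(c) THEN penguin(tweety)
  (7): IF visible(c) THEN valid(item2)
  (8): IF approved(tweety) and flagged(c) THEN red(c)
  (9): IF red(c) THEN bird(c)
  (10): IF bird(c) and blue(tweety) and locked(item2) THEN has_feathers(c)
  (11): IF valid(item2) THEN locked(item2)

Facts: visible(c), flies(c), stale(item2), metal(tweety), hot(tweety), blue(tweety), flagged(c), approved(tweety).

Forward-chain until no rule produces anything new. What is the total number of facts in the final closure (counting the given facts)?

[1] (3) [IF blue(tweety) and metal(tweety) and hot(tweety) THEN ready(c)]; (7) [IF visible(c) THEN valid(item2)]; (8) [IF approved(tweety) and flagged(c) THEN red(c)]. ⇒ new: ready(c), valid(item2), red(c).
[2] (9) [IF red(c) THEN bird(c)]; (11) [IF valid(item2) THEN locked(item2)]. ⇒ new: bird(c), locked(item2).
[3] (10) [IF bird(c) and blue(tweety) and locked(item2) THEN has_feathers(c)]. ⇒ new: has_feathers(c).
[4] (2) [IF has_feathers(c) and metal(tweety) and ready(c) THEN penguin(tweety)]. ⇒ new: penguin(tweety).
[5] (5) [IF penguin(tweety) and metal(tweety) THEN mammal(c)]. ⇒ new: mammal(c).
Closure: {approved(tweety), bird(c), blue(tweety), flagged(c), flies(c), has_feathers(c), hot(tweety), locked(item2), mammal(c), metal(tweety), penguin(tweety), ready(c), red(c), stale(item2), valid(item2), visible(c)} — 16 facts.

16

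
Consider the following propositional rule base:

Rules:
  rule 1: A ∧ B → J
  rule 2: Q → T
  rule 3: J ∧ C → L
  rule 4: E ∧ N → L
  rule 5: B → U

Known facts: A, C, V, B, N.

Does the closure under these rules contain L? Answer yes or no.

Round 1 — rule 1, rule 5, derive J, U.
Round 2 — rule 3, derive L.
L appears in round 2, so it is derivable.

yes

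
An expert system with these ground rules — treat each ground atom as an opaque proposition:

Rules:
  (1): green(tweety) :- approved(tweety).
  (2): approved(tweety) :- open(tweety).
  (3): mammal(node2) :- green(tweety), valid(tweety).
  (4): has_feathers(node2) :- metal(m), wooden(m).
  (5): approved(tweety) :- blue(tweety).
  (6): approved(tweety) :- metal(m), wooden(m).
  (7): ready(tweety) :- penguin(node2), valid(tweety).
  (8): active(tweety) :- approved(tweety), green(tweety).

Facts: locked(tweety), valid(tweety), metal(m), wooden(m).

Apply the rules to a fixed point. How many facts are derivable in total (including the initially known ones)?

9

Round 1 fires (4), (6), giving has_feathers(node2), approved(tweety).
Round 2 fires (1), giving green(tweety).
Round 3 fires (3), (8), giving mammal(node2), active(tweety).
Closure: {active(tweety), approved(tweety), green(tweety), has_feathers(node2), locked(tweety), mammal(node2), metal(m), valid(tweety), wooden(m)} — 9 facts.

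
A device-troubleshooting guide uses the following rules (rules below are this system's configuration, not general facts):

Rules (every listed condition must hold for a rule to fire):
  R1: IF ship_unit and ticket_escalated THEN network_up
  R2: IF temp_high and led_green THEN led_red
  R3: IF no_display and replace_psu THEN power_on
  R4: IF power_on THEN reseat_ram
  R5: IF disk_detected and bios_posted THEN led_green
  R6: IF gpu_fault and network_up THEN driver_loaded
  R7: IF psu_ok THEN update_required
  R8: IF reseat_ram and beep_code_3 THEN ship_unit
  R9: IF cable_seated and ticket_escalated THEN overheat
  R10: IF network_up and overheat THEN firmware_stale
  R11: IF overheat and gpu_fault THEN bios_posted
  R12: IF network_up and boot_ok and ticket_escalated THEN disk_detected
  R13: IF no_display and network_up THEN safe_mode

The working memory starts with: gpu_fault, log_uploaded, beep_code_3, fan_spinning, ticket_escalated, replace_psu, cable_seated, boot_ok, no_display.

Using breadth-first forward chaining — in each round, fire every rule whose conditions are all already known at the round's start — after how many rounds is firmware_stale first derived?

Round 1 fires R3, R9, giving power_on, overheat.
Round 2 fires R4, R11, giving reseat_ram, bios_posted.
Round 3 fires R8, giving ship_unit.
Round 4 fires R1, giving network_up.
Round 5 fires R6, R10, R12, R13, giving driver_loaded, firmware_stale, disk_detected, safe_mode.
firmware_stale first appears in round 5.

5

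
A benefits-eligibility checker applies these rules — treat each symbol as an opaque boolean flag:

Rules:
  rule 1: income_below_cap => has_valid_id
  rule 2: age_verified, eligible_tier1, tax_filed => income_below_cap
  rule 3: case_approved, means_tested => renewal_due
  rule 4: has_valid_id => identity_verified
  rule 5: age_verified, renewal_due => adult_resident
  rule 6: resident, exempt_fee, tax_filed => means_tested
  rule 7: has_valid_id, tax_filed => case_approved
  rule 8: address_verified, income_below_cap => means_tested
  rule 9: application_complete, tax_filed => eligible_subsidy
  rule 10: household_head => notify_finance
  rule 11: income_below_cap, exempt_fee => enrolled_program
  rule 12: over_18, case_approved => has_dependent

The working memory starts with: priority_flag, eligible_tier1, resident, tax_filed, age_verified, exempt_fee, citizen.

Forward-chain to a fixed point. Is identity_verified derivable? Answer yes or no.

yes

Round 1 fires rule 2, rule 6, giving income_below_cap, means_tested.
Round 2 fires rule 1, rule 11, giving has_valid_id, enrolled_program.
Round 3 fires rule 4, rule 7, giving identity_verified, case_approved.
Round 4 fires rule 3, giving renewal_due.
Round 5 fires rule 5, giving adult_resident.
identity_verified appears in round 3, so it is derivable.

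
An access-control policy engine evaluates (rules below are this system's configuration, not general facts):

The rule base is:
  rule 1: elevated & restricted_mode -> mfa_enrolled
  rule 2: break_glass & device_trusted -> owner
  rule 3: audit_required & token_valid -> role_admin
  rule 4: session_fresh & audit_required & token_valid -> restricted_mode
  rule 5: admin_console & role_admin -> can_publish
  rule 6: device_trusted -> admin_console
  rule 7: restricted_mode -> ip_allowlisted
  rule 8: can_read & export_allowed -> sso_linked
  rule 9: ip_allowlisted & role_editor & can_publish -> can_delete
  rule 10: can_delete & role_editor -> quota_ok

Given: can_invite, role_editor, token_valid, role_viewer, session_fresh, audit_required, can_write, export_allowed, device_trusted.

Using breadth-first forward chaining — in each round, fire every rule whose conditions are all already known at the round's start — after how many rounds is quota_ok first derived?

Round 1: rule 3 [audit_required & token_valid -> role_admin]; rule 4 [session_fresh & audit_required & token_valid -> restricted_mode]; rule 6 [device_trusted -> admin_console]. New: role_admin, restricted_mode, admin_console.
Round 2: rule 5 [admin_console & role_admin -> can_publish]; rule 7 [restricted_mode -> ip_allowlisted]. New: can_publish, ip_allowlisted.
Round 3: rule 9 [ip_allowlisted & role_editor & can_publish -> can_delete]. New: can_delete.
Round 4: rule 10 [can_delete & role_editor -> quota_ok]. New: quota_ok.
quota_ok first appears in round 4.

4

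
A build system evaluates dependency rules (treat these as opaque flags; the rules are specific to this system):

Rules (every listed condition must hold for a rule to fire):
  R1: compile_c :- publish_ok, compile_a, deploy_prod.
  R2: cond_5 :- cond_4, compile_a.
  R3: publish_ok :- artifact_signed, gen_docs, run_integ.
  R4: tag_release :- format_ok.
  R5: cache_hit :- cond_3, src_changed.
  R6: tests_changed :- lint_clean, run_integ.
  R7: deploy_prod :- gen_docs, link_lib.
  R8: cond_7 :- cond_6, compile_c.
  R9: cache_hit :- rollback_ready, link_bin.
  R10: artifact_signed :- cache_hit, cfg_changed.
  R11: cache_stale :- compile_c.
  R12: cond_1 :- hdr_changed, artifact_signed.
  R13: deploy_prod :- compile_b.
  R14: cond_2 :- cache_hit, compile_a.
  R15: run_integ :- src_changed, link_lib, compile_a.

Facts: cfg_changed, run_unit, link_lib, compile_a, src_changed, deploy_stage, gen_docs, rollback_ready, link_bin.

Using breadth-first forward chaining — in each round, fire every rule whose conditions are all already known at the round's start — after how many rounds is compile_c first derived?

Round 1 fires R7, R9, R15, giving deploy_prod, cache_hit, run_integ.
Round 2 fires R10, R14, giving artifact_signed, cond_2.
Round 3 fires R3, giving publish_ok.
Round 4 fires R1, giving compile_c.
compile_c first appears in round 4.

4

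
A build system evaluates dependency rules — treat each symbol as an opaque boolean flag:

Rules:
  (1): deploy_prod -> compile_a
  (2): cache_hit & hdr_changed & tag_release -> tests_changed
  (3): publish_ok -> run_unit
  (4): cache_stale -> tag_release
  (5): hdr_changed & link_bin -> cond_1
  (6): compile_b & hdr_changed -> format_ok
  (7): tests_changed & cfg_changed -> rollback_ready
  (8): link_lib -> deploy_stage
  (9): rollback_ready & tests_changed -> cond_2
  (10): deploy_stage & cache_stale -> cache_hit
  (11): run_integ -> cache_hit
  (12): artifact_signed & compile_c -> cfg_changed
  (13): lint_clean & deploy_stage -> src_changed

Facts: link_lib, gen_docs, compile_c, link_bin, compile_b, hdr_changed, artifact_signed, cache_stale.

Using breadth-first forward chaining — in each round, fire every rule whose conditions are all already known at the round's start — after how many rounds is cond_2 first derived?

5

Round 1 fires (4), (5), (6), (8), (12), giving tag_release, cond_1, format_ok, deploy_stage, cfg_changed.
Round 2 fires (10), giving cache_hit.
Round 3 fires (2), giving tests_changed.
Round 4 fires (7), giving rollback_ready.
Round 5 fires (9), giving cond_2.
cond_2 first appears in round 5.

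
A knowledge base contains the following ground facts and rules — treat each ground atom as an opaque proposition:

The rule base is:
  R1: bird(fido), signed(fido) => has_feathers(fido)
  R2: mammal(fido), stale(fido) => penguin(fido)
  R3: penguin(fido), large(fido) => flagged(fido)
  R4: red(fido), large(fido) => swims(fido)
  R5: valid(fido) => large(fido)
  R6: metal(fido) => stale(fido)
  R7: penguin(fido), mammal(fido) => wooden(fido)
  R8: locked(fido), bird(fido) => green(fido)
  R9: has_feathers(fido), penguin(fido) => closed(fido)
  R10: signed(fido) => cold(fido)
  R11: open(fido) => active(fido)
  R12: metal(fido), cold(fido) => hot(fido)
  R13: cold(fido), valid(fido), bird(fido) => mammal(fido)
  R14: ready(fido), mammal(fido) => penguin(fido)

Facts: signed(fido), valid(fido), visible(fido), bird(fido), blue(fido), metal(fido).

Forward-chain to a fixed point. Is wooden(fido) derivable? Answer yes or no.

yes

[1] R1 [bird(fido), signed(fido) => has_feathers(fido)]; R5 [valid(fido) => large(fido)]; R6 [metal(fido) => stale(fido)]; R10 [signed(fido) => cold(fido)]. ⇒ new: has_feathers(fido), large(fido), stale(fido), cold(fido).
[2] R12 [metal(fido), cold(fido) => hot(fido)]; R13 [cold(fido), valid(fido), bird(fido) => mammal(fido)]. ⇒ new: hot(fido), mammal(fido).
[3] R2 [mammal(fido), stale(fido) => penguin(fido)]. ⇒ new: penguin(fido).
[4] R3 [penguin(fido), large(fido) => flagged(fido)]; R7 [penguin(fido), mammal(fido) => wooden(fido)]; R9 [has_feathers(fido), penguin(fido) => closed(fido)]. ⇒ new: flagged(fido), wooden(fido), closed(fido).
wooden(fido) appears in round 4, so it is derivable.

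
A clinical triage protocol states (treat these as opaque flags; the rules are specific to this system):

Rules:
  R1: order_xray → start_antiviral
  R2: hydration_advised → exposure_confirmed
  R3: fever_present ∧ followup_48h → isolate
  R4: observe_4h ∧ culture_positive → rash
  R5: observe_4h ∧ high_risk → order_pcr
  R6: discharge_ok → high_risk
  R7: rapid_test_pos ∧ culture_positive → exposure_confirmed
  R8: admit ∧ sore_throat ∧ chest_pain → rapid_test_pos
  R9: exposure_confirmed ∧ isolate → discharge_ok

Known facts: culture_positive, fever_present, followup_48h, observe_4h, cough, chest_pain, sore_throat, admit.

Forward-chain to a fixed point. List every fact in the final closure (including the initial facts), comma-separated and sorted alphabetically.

Round 1 fires R3, R4, R8, giving isolate, rash, rapid_test_pos.
Round 2 fires R7, giving exposure_confirmed.
Round 3 fires R9, giving discharge_ok.
Round 4 fires R6, giving high_risk.
Round 5 fires R5, giving order_pcr.

admit, chest_pain, cough, culture_positive, discharge_ok, exposure_confirmed, fever_present, followup_48h, high_risk, isolate, observe_4h, order_pcr, rapid_test_pos, rash, sore_throat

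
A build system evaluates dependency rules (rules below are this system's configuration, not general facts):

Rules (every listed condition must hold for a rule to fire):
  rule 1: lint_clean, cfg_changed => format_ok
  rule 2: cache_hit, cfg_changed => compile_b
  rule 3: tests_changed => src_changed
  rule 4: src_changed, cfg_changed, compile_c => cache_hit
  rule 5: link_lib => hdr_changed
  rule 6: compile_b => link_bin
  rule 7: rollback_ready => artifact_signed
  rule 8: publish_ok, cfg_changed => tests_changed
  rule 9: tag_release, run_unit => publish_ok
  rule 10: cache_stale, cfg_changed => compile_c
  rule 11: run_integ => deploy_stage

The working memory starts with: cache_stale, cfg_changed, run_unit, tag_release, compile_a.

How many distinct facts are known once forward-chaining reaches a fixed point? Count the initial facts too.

12

Round 1 — rule 9, rule 10, derive publish_ok, compile_c.
Round 2 — rule 8, derive tests_changed.
Round 3 — rule 3, derive src_changed.
Round 4 — rule 4, derive cache_hit.
Round 5 — rule 2, derive compile_b.
Round 6 — rule 6, derive link_bin.
Closure: {cache_hit, cache_stale, cfg_changed, compile_a, compile_b, compile_c, link_bin, publish_ok, run_unit, src_changed, tag_release, tests_changed} — 12 facts.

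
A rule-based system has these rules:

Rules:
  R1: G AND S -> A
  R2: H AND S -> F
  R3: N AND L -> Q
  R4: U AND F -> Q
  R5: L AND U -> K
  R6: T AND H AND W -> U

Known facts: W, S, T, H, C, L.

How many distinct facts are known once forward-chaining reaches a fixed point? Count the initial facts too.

10

Round 1 — R2, R6, derive F, U.
Round 2 — R4, R5, derive Q, K.
Closure: {C, F, H, K, L, Q, S, T, U, W} — 10 facts.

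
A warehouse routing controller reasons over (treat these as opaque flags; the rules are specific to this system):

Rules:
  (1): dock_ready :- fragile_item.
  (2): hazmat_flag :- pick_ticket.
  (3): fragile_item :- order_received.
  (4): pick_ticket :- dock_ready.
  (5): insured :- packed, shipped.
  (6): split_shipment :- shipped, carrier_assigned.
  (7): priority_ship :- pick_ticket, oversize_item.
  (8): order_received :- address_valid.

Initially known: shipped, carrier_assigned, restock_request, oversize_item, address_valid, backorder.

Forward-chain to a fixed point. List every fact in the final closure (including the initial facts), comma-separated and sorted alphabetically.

Round 1: (6) [split_shipment :- shipped, carrier_assigned.]; (8) [order_received :- address_valid.]. Adds split_shipment, order_received.
Round 2: (3) [fragile_item :- order_received.]. Adds fragile_item.
Round 3: (1) [dock_ready :- fragile_item.]. Adds dock_ready.
Round 4: (4) [pick_ticket :- dock_ready.]. Adds pick_ticket.
Round 5: (2) [hazmat_flag :- pick_ticket.]; (7) [priority_ship :- pick_ticket, oversize_item.]. Adds hazmat_flag, priority_ship.

address_valid, backorder, carrier_assigned, dock_ready, fragile_item, hazmat_flag, order_received, oversize_item, pick_ticket, priority_ship, restock_request, shipped, split_shipment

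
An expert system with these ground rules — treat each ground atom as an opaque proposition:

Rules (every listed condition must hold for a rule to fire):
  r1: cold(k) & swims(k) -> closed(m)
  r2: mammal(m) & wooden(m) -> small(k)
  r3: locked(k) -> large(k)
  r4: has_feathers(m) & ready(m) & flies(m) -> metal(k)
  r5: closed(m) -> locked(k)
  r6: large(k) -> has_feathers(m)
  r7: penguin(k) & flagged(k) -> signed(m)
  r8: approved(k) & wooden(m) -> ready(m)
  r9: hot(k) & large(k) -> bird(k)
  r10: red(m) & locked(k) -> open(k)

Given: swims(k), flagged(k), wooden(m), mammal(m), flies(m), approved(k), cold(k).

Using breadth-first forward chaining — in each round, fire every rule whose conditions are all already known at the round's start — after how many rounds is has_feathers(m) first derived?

4

Round 1: r1 [cold(k) & swims(k) -> closed(m)]; r2 [mammal(m) & wooden(m) -> small(k)]; r8 [approved(k) & wooden(m) -> ready(m)]. Adds closed(m), small(k), ready(m).
Round 2: r5 [closed(m) -> locked(k)]. Adds locked(k).
Round 3: r3 [locked(k) -> large(k)]. Adds large(k).
Round 4: r6 [large(k) -> has_feathers(m)]. Adds has_feathers(m).
has_feathers(m) first appears in round 4.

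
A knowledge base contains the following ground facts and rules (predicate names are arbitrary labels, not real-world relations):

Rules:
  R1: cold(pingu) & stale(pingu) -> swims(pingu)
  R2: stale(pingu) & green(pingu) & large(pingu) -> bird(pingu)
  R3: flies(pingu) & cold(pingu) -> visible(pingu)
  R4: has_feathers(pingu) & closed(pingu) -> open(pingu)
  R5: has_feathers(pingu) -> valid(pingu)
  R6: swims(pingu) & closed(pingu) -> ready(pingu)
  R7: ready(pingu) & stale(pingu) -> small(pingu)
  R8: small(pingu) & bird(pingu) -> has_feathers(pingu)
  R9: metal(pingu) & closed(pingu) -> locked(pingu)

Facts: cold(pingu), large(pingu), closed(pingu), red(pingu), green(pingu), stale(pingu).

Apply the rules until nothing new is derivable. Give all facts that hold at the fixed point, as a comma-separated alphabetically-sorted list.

Round 1 fires R1, R2, giving swims(pingu), bird(pingu).
Round 2 fires R6, giving ready(pingu).
Round 3 fires R7, giving small(pingu).
Round 4 fires R8, giving has_feathers(pingu).
Round 5 fires R4, R5, giving open(pingu), valid(pingu).

bird(pingu), closed(pingu), cold(pingu), green(pingu), has_feathers(pingu), large(pingu), open(pingu), ready(pingu), red(pingu), small(pingu), stale(pingu), swims(pingu), valid(pingu)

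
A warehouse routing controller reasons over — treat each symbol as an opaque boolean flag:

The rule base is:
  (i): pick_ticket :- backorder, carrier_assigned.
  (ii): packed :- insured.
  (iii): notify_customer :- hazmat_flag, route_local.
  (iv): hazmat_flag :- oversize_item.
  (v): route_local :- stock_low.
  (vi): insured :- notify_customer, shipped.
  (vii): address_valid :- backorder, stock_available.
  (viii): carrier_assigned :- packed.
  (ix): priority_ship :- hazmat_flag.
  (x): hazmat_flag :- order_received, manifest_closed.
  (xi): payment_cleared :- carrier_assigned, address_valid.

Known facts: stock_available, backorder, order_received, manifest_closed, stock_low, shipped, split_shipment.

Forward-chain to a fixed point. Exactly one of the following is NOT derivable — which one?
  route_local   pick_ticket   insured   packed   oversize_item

Round 1 — (v), (vii), (x), derive route_local, address_valid, hazmat_flag.
Round 2 — (iii), (ix), derive notify_customer, priority_ship.
Round 3 — (vi), derive insured.
Round 4 — (ii), derive packed.
Round 5 — (viii), derive carrier_assigned.
Round 6 — (i), (xi), derive pick_ticket, payment_cleared.
Derived: pick_ticket (round 6), packed (round 4), insured (round 3), route_local (round 1). oversize_item never appears in any round.

oversize_item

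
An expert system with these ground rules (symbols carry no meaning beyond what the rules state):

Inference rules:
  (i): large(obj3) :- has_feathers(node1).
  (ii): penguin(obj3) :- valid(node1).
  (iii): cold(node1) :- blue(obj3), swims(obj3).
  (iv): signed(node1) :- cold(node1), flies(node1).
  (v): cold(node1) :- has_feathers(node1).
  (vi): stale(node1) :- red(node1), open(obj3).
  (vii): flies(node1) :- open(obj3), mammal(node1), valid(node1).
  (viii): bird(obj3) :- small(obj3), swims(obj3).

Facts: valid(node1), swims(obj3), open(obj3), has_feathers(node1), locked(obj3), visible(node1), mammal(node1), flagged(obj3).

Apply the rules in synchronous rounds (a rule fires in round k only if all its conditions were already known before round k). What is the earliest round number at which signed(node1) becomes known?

Round 1: (i) [large(obj3) :- has_feathers(node1).]; (ii) [penguin(obj3) :- valid(node1).]; (v) [cold(node1) :- has_feathers(node1).]; (vii) [flies(node1) :- open(obj3), mammal(node1), valid(node1).]. Adds large(obj3), penguin(obj3), cold(node1), flies(node1).
Round 2: (iv) [signed(node1) :- cold(node1), flies(node1).]. Adds signed(node1).
signed(node1) first appears in round 2.

2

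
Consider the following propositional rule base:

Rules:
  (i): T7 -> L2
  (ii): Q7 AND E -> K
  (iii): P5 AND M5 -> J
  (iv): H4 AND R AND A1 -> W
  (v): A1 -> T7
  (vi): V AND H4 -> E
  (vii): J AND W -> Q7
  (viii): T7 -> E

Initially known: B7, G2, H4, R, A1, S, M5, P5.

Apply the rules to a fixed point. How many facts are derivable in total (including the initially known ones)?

15

[1] (iii) [P5 AND M5 -> J]; (iv) [H4 AND R AND A1 -> W]; (v) [A1 -> T7]. ⇒ new: J, W, T7.
[2] (i) [T7 -> L2]; (vii) [J AND W -> Q7]; (viii) [T7 -> E]. ⇒ new: L2, Q7, E.
[3] (ii) [Q7 AND E -> K]. ⇒ new: K.
Closure: {A1, B7, E, G2, H4, J, K, L2, M5, P5, Q7, R, S, T7, W} — 15 facts.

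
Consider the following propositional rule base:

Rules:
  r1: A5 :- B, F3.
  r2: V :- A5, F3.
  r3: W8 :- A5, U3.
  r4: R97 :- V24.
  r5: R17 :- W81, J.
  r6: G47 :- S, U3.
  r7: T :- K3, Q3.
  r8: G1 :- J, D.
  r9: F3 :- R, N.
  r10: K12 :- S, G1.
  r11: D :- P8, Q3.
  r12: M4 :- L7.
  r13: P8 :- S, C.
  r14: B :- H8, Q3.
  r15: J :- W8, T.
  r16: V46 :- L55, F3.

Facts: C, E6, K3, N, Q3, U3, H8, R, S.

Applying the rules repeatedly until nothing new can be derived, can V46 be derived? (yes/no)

no

Round 1 — r6, r7, r9, r13, r14, derive G47, T, F3, P8, B.
Round 2 — r1, r11, derive A5, D.
Round 3 — r2, r3, derive V, W8.
Round 4 — r15, derive J.
Round 5 — r8, derive G1.
Round 6 — r10, derive K12.
Fixed point reached. V46 is concluded only by r16; r16 needs L55 (never derived).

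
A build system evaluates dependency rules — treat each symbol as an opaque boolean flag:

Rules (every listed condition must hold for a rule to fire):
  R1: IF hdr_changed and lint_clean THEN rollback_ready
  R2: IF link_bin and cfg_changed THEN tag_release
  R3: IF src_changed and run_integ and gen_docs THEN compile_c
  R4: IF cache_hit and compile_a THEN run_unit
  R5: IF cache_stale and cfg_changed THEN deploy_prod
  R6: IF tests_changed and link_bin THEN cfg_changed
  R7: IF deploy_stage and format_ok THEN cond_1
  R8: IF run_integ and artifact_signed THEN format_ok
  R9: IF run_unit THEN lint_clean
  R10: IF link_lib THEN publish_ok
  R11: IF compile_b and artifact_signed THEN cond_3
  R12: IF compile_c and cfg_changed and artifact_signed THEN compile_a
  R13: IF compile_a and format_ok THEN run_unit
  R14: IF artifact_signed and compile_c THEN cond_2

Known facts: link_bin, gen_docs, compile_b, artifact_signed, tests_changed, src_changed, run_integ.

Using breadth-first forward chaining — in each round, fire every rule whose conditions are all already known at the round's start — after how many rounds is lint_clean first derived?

4

Round 1: R3 [IF src_changed and run_integ and gen_docs THEN compile_c]; R6 [IF tests_changed and link_bin THEN cfg_changed]; R8 [IF run_integ and artifact_signed THEN format_ok]; R11 [IF compile_b and artifact_signed THEN cond_3]. New: compile_c, cfg_changed, format_ok, cond_3.
Round 2: R2 [IF link_bin and cfg_changed THEN tag_release]; R12 [IF compile_c and cfg_changed and artifact_signed THEN compile_a]; R14 [IF artifact_signed and compile_c THEN cond_2]. New: tag_release, compile_a, cond_2.
Round 3: R13 [IF compile_a and format_ok THEN run_unit]. New: run_unit.
Round 4: R9 [IF run_unit THEN lint_clean]. New: lint_clean.
lint_clean first appears in round 4.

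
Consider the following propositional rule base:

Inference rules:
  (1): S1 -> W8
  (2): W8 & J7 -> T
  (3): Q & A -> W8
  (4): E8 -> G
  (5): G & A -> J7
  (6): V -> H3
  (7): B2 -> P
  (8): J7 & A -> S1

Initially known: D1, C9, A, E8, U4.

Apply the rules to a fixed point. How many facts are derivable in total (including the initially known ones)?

10

[1] (4) [E8 -> G]. ⇒ new: G.
[2] (5) [G & A -> J7]. ⇒ new: J7.
[3] (8) [J7 & A -> S1]. ⇒ new: S1.
[4] (1) [S1 -> W8]. ⇒ new: W8.
[5] (2) [W8 & J7 -> T]. ⇒ new: T.
Closure: {A, C9, D1, E8, G, J7, S1, T, U4, W8} — 10 facts.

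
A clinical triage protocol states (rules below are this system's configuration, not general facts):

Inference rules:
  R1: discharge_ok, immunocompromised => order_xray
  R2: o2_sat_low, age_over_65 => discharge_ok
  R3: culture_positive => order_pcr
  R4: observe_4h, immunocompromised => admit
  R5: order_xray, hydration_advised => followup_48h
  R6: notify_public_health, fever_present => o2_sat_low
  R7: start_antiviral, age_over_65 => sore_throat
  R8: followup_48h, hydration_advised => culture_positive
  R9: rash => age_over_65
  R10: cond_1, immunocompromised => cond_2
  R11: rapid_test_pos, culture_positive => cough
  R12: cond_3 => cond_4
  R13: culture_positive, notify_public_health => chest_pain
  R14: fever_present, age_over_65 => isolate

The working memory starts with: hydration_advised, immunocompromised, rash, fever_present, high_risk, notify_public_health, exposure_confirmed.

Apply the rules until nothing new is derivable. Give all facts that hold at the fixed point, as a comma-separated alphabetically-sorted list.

[1] R6 [notify_public_health, fever_present => o2_sat_low]; R9 [rash => age_over_65]. ⇒ new: o2_sat_low, age_over_65.
[2] R2 [o2_sat_low, age_over_65 => discharge_ok]; R14 [fever_present, age_over_65 => isolate]. ⇒ new: discharge_ok, isolate.
[3] R1 [discharge_ok, immunocompromised => order_xray]. ⇒ new: order_xray.
[4] R5 [order_xray, hydration_advised => followup_48h]. ⇒ new: followup_48h.
[5] R8 [followup_48h, hydration_advised => culture_positive]. ⇒ new: culture_positive.
[6] R3 [culture_positive => order_pcr]; R13 [culture_positive, notify_public_health => chest_pain]. ⇒ new: order_pcr, chest_pain.

age_over_65, chest_pain, culture_positive, discharge_ok, exposure_confirmed, fever_present, followup_48h, high_risk, hydration_advised, immunocompromised, isolate, notify_public_health, o2_sat_low, order_pcr, order_xray, rash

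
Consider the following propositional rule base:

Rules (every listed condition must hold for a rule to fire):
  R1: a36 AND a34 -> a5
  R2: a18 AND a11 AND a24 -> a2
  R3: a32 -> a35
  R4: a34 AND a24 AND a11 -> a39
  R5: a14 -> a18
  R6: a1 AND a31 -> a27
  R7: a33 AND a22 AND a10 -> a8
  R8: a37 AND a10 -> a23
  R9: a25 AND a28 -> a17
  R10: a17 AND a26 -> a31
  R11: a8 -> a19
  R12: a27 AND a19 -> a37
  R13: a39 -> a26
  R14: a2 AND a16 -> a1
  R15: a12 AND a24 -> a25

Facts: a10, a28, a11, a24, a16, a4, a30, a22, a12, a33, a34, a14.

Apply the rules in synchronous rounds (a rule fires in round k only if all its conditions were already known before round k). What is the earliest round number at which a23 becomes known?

Round 1 fires R4, R5, R7, R15, giving a39, a18, a8, a25.
Round 2 fires R2, R9, R11, R13, giving a2, a17, a19, a26.
Round 3 fires R10, R14, giving a31, a1.
Round 4 fires R6, giving a27.
Round 5 fires R12, giving a37.
Round 6 fires R8, giving a23.
a23 first appears in round 6.

6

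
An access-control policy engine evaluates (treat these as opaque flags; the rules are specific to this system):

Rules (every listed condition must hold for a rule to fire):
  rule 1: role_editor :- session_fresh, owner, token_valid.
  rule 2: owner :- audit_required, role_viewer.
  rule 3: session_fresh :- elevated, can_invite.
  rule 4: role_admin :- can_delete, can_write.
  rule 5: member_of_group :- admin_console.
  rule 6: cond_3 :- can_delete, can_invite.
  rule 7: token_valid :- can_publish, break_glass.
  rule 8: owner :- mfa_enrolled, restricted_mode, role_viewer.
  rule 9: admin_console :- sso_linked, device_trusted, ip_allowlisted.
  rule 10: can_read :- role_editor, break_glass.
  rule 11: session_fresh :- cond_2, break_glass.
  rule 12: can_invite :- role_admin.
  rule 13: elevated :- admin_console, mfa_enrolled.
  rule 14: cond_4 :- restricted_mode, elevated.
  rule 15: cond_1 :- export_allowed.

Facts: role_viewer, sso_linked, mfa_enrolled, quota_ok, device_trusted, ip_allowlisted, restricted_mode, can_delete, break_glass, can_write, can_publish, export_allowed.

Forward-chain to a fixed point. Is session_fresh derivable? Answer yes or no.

yes

[1] rule 4 [role_admin :- can_delete, can_write.]; rule 7 [token_valid :- can_publish, break_glass.]; rule 8 [owner :- mfa_enrolled, restricted_mode, role_viewer.]; rule 9 [admin_console :- sso_linked, device_trusted, ip_allowlisted.]; rule 15 [cond_1 :- export_allowed.]. ⇒ new: role_admin, token_valid, owner, admin_console, cond_1.
[2] rule 5 [member_of_group :- admin_console.]; rule 12 [can_invite :- role_admin.]; rule 13 [elevated :- admin_console, mfa_enrolled.]. ⇒ new: member_of_group, can_invite, elevated.
[3] rule 3 [session_fresh :- elevated, can_invite.]; rule 6 [cond_3 :- can_delete, can_invite.]; rule 14 [cond_4 :- restricted_mode, elevated.]. ⇒ new: session_fresh, cond_3, cond_4.
[4] rule 1 [role_editor :- session_fresh, owner, token_valid.]. ⇒ new: role_editor.
[5] rule 10 [can_read :- role_editor, break_glass.]. ⇒ new: can_read.
session_fresh appears in round 3, so it is derivable.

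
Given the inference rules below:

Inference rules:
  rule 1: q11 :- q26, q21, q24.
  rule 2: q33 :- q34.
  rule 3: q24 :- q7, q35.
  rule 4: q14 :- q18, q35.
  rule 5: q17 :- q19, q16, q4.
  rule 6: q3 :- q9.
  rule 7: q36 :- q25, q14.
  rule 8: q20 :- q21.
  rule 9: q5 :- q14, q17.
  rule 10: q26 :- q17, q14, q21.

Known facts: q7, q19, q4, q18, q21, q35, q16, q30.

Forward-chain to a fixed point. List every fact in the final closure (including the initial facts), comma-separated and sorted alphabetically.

[1] rule 3 [q24 :- q7, q35.]; rule 4 [q14 :- q18, q35.]; rule 5 [q17 :- q19, q16, q4.]; rule 8 [q20 :- q21.]. ⇒ new: q24, q14, q17, q20.
[2] rule 9 [q5 :- q14, q17.]; rule 10 [q26 :- q17, q14, q21.]. ⇒ new: q5, q26.
[3] rule 1 [q11 :- q26, q21, q24.]. ⇒ new: q11.

q11, q14, q16, q17, q18, q19, q20, q21, q24, q26, q30, q35, q4, q5, q7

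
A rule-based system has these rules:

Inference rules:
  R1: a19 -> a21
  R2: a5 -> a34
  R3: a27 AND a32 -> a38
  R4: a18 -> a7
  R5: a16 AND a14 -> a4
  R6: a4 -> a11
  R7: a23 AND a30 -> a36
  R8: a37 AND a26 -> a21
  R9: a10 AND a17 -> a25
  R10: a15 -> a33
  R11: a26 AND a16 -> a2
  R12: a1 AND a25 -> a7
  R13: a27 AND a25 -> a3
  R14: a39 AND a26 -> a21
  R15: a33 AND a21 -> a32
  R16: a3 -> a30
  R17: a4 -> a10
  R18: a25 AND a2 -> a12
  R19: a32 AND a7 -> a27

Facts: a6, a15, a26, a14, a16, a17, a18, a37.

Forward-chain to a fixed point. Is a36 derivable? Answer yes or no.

no

[1] R4 [a18 -> a7]; R5 [a16 AND a14 -> a4]; R8 [a37 AND a26 -> a21]; R10 [a15 -> a33]; R11 [a26 AND a16 -> a2]. ⇒ new: a7, a4, a21, a33, a2.
[2] R6 [a4 -> a11]; R15 [a33 AND a21 -> a32]; R17 [a4 -> a10]. ⇒ new: a11, a32, a10.
[3] R9 [a10 AND a17 -> a25]; R19 [a32 AND a7 -> a27]. ⇒ new: a25, a27.
[4] R3 [a27 AND a32 -> a38]; R13 [a27 AND a25 -> a3]; R18 [a25 AND a2 -> a12]. ⇒ new: a38, a3, a12.
[5] R16 [a3 -> a30]. ⇒ new: a30.
Fixed point reached. a36 is concluded only by R7; R7 needs a23 (never derived).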